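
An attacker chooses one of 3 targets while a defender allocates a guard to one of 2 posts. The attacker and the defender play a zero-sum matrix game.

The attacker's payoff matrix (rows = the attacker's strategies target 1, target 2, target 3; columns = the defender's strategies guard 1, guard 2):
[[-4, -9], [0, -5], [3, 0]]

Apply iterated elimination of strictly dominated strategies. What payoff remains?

0

Row target 1 is strictly dominated by row target 2 (0>-4, -5>-9); eliminate target 1.
Column guard 1 is strictly dominated by guard 2 for the defender (-5<0, 0<3); eliminate guard 1.
Row target 2 is strictly dominated by row target 3 (0>-5); eliminate target 2.
Only (target 3, guard 2) remains, with payoff 0.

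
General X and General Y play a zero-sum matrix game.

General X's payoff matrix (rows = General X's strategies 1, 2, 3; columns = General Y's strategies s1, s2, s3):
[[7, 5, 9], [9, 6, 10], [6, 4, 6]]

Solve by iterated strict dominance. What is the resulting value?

6

Row 1 is strictly dominated by row 2 (9>7, 6>5, 10>9); eliminate 1.
Column s3 is strictly dominated by s2 for General Y (6<10, 4<6); eliminate s3.
Row 3 is strictly dominated by row 2 (9>6, 6>4); eliminate 3.
Column s1 is strictly dominated by s2 for General Y (6<9); eliminate s1.
Only (2, s2) remains, with payoff 6.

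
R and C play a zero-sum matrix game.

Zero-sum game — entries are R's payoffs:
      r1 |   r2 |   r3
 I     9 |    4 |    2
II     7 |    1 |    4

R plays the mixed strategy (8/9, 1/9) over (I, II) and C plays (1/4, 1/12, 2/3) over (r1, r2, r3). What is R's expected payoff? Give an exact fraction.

Against (1/4, 1/12, 2/3), each row's expected payoff is I: 47/12; II: 9/2.
Taking the (8/9, 1/9)-weighted average: (8/9)·(47/12) + (1/9)·(9/2) = 215/54.

215/54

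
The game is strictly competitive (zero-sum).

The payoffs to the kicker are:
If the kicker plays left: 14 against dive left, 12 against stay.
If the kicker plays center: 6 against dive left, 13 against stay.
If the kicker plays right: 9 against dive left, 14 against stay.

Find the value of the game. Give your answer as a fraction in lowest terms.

Row center is strictly dominated by row right, so the kicker never plays it.
The remaining 2×2 game on (left, right) × (dive left, stay) has no saddle point. Let the kicker play left with probability p; indifference gives 14p + 9(1−p) = 12p + 14(1−p), so p = 5/7.
Similarly the goalkeeper's optimal q on dive left is 2/7, and the value is 14·(2/7) + (12)·(5/7) = 88/7.

88/7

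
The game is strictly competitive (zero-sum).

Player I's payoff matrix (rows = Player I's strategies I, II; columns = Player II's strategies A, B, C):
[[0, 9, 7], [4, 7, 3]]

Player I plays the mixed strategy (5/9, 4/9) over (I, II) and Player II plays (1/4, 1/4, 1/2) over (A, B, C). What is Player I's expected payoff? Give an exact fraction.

Against (1/4, 1/4, 1/2), each row's expected payoff is I: 23/4; II: 17/4.
Taking the (5/9, 4/9)-weighted average: (5/9)·(23/4) + (4/9)·(17/4) = 61/12.

61/12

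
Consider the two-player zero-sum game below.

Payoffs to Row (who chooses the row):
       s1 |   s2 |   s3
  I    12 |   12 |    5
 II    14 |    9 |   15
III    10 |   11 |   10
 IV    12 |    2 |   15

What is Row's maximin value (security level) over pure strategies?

10

The worst-case payoff for each row is I: 5, II: 9, III: 10, IV: 2.
The best of these is 10.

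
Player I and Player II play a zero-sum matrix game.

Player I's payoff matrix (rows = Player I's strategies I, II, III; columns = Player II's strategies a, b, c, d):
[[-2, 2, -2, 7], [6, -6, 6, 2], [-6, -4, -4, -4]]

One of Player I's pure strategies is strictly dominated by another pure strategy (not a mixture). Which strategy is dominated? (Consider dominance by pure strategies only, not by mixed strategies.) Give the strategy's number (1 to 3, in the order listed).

3

Compare III with I: -2 > -6, 2 > -4, -2 > -4, 7 > -4.
So I strictly dominates III for Player I; III is strictly dominated.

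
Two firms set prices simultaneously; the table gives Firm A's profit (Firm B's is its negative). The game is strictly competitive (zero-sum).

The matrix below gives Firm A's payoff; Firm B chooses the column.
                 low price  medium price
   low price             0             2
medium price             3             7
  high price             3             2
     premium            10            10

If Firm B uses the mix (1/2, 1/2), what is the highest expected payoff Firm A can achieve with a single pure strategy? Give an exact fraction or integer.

10

low price: (0)·(1/2) + (2)·(1/2) = 1.
medium price: (3)·(1/2) + (7)·(1/2) = 5.
high price: (3)·(1/2) + (2)·(1/2) = 5/2.
premium: (10)·(1/2) + (10)·(1/2) = 10.
The best pure response is premium with expected payoff 10.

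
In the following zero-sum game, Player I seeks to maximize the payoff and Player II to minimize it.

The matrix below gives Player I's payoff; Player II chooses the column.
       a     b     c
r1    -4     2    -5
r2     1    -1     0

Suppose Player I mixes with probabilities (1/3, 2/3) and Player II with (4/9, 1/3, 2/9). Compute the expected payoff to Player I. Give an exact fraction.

-2/3

Against (4/9, 1/3, 2/9), each row's expected payoff is r1: -20/9; r2: 1/9.
Taking the (1/3, 2/3)-weighted average: (1/3)·(-20/9) + (2/3)·(1/9) = -2/3.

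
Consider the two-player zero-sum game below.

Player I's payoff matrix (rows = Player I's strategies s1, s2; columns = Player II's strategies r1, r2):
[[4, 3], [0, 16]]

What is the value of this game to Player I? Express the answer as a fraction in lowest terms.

Row minima are 3 and 0, so Player I's maximin is 3; column maxima are 4 and 16, so Player II's minimax is 4. These differ, so the equilibrium is in mixed strategies.
Let Player I play s1 with probability p. Player II is indifferent when 4p = 3p + 16(1−p), giving p = 16/17.
Let Player II play r1 with probability q. Player I is indifferent when 4q + 3(1−q) = 16(1−q), giving q = 13/17.
The value is 4·(13/17) + (3)·(4/17) = 64/17.

64/17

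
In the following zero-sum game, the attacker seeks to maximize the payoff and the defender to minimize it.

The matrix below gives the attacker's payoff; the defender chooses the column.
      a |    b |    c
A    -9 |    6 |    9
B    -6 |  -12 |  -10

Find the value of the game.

-48/7

Column c is strictly dominated by b for the defender (it gives the attacker more in every row).
The remaining 2×2 game on (A, B) × (a, b) has no saddle point. Let the attacker play A with probability p; indifference gives −9p − 6(1−p) = 6p − 12(1−p), so p = 2/7.
Similarly the defender's optimal q on a is 6/7, and the value is -9·(6/7) + (6)·(1/7) = -48/7.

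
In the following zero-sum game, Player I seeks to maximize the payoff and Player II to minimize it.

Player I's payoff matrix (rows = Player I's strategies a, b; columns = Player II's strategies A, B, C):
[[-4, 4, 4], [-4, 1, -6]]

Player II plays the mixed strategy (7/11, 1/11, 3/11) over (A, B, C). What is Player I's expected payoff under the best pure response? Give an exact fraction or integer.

a: (-4)·(7/11) + (4)·(1/11) + (4)·(3/11) = -12/11.
b: (-4)·(7/11) + (1)·(1/11) + (-6)·(3/11) = -45/11.
The best pure response is a with expected payoff -12/11.

-12/11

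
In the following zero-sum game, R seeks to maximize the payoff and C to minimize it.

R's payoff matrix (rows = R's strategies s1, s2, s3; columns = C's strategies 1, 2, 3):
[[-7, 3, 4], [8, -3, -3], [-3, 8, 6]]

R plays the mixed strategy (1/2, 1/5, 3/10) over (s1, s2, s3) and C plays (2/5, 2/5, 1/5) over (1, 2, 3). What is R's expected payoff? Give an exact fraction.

Against (2/5, 2/5, 1/5), each row's expected payoff is s1: -4/5; s2: 7/5; s3: 16/5.
Taking the (1/2, 1/5, 3/10)-weighted average: (1/2)·(-4/5) + (1/5)·(7/5) + (3/10)·(16/5) = 21/25.

21/25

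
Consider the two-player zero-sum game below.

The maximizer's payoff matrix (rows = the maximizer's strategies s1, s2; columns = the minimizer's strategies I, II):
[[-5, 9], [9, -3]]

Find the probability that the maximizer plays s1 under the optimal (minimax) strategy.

Row minima are -5 and -3, so the maximizer's maximin is -3; column maxima are 9 and 9, so the minimizer's minimax is 9. These differ, so the equilibrium is in mixed strategies.
Let the maximizer play s1 with probability p. The minimizer is indifferent when −5p + 9(1−p) = 9p − 3(1−p), giving p = 6/13.

6/13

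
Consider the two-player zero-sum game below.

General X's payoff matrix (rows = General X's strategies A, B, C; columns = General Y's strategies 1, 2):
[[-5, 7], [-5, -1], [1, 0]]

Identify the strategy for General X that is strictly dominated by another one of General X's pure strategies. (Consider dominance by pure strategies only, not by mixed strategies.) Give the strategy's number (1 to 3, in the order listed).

2

Compare B with C: 1 > -5, 0 > -1.
So C strictly dominates B for General X; B is strictly dominated.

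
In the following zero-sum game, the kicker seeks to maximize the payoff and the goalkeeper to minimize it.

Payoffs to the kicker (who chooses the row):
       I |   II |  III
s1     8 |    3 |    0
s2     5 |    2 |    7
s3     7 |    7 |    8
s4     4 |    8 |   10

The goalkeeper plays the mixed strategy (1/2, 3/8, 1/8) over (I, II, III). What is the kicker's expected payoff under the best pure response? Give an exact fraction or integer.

s1: (8)·(1/2) + (3)·(3/8) + (0)·(1/8) = 41/8.
s2: (5)·(1/2) + (2)·(3/8) + (7)·(1/8) = 33/8.
s3: (7)·(1/2) + (7)·(3/8) + (8)·(1/8) = 57/8.
s4: (4)·(1/2) + (8)·(3/8) + (10)·(1/8) = 25/4.
The best pure response is s3 with expected payoff 57/8.

57/8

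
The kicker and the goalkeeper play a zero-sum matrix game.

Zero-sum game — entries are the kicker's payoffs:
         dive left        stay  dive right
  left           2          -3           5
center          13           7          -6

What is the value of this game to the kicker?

17/21

Column dive left is strictly dominated by stay for the goalkeeper (it gives the kicker more in every row).
The remaining 2×2 game on (left, center) × (stay, dive right) has no saddle point. Let the kicker play left with probability p; indifference gives −3p + 7(1−p) = 5p − 6(1−p), so p = 13/21.
Similarly the goalkeeper's optimal q on stay is 11/21, and the value is -3·(11/21) + (5)·(10/21) = 17/21.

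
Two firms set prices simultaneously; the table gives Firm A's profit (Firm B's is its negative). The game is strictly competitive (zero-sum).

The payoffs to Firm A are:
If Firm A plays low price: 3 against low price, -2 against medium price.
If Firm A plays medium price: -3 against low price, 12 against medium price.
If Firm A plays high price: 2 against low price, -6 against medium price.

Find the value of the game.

3/2

Row high price is strictly dominated by row low price, so Firm A never plays it.
The remaining 2×2 game on (low price, medium price) × (low price, medium price) has no saddle point. Let Firm A play low price with probability p; indifference gives 3p − 3(1−p) = −2p + 12(1−p), so p = 3/4.
Similarly Firm B's optimal q on low price is 7/10, and the value is 3·(7/10) + (-2)·(3/10) = 3/2.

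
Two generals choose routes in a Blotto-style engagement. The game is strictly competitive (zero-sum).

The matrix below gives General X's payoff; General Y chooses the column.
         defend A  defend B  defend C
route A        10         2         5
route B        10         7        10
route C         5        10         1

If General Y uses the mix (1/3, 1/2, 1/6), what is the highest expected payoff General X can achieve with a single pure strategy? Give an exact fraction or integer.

route A: (10)·(1/3) + (2)·(1/2) + (5)·(1/6) = 31/6.
route B: (10)·(1/3) + (7)·(1/2) + (10)·(1/6) = 17/2.
route C: (5)·(1/3) + (10)·(1/2) + (1)·(1/6) = 41/6.
The best pure response is route B with expected payoff 17/2.

17/2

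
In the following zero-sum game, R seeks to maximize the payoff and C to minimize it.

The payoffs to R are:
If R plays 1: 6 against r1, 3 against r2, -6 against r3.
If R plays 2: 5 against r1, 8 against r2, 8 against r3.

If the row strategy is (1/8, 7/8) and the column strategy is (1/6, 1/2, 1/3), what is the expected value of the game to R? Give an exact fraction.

Against (1/6, 1/2, 1/3), each row's expected payoff is 1: 1/2; 2: 15/2.
Taking the (1/8, 7/8)-weighted average: (1/8)·(1/2) + (7/8)·(15/2) = 53/8.

53/8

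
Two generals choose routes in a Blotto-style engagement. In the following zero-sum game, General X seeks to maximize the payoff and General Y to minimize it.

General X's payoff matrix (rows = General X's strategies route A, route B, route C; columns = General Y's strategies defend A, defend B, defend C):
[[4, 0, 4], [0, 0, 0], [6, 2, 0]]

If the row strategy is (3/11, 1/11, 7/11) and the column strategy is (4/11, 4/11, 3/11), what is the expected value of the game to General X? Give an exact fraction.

Against (4/11, 4/11, 3/11), each row's expected payoff is route A: 28/11; route B: 0; route C: 32/11.
Taking the (3/11, 1/11, 7/11)-weighted average: (3/11)·(28/11) + (1/11)·(0) + (7/11)·(32/11) = 28/11.

28/11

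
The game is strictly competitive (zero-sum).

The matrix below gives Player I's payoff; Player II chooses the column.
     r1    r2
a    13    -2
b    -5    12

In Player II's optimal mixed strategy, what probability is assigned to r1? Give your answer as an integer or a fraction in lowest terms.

7/16

Row minima are -2 and -5, so Player I's maximin is -2; column maxima are 13 and 12, so Player II's minimax is 12. These differ, so the equilibrium is in mixed strategies.
Let Player II play r1 with probability q. Player I is indifferent when 13q − 2(1−q) = −5q + 12(1−q), giving q = 7/16.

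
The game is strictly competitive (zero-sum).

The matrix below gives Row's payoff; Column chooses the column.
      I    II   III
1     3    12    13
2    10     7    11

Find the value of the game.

Column III is strictly dominated by II for Column (it gives Row more in every row).
The remaining 2×2 game on (1, 2) × (I, II) has no saddle point. Let Row play 1 with probability p; indifference gives 3p + 10(1−p) = 12p + 7(1−p), so p = 1/4.
Similarly Column's optimal q on I is 5/12, and the value is 3·(5/12) + (12)·(7/12) = 33/4.

33/4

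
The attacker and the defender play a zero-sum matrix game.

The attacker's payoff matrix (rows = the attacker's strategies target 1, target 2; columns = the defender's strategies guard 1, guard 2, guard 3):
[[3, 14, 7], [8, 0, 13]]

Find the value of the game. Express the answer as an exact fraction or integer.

Column guard 3 is strictly dominated by guard 1 for the defender (it gives the attacker more in every row).
The remaining 2×2 game on (target 1, target 2) × (guard 1, guard 2) has no saddle point. Let the attacker play target 1 with probability p; indifference gives 3p + 8(1−p) = 14p, so p = 8/19.
Similarly the defender's optimal q on guard 1 is 14/19, and the value is 3·(14/19) + (14)·(5/19) = 112/19.

112/19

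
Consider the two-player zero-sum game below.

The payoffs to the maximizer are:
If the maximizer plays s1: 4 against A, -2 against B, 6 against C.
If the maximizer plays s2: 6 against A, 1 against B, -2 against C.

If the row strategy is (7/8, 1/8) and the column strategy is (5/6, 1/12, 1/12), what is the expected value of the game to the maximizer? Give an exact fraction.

Against (5/6, 1/12, 1/12), each row's expected payoff is s1: 11/3; s2: 59/12.
Taking the (7/8, 1/8)-weighted average: (7/8)·(11/3) + (1/8)·(59/12) = 367/96.

367/96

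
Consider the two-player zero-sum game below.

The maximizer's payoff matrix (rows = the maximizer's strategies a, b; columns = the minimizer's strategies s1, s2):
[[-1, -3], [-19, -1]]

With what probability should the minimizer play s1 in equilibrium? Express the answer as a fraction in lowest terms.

Row minima are -3 and -19, so the maximizer's maximin is -3; column maxima are -1 and -1, so the minimizer's minimax is -1. These differ, so the equilibrium is in mixed strategies.
Let the minimizer play s1 with probability q. The maximizer is indifferent when −q − 3(1−q) = −19q − (1−q), giving q = 1/10.

1/10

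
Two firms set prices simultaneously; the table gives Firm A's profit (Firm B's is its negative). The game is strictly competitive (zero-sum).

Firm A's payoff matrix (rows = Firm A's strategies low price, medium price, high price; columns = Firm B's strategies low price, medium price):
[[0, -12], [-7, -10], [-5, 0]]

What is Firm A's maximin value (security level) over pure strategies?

-5

The worst-case payoff for each row is low price: -12, medium price: -10, high price: -5.
The best of these is -5.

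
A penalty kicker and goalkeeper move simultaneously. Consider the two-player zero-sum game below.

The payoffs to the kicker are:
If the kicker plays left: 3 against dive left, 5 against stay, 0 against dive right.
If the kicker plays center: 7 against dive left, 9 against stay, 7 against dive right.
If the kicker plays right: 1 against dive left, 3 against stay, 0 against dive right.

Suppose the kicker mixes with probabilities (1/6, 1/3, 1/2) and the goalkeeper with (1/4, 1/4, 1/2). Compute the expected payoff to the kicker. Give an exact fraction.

10/3

Against (1/4, 1/4, 1/2), each row's expected payoff is left: 2; center: 15/2; right: 1.
Taking the (1/6, 1/3, 1/2)-weighted average: (1/6)·(2) + (1/3)·(15/2) + (1/2)·(1) = 10/3.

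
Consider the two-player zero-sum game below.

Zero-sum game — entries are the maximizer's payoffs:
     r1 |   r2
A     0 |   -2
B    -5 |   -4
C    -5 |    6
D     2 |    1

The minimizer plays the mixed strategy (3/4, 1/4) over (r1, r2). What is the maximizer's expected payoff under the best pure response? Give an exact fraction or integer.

7/4

A: (0)·(3/4) + (-2)·(1/4) = -1/2.
B: (-5)·(3/4) + (-4)·(1/4) = -19/4.
C: (-5)·(3/4) + (6)·(1/4) = -9/4.
D: (2)·(3/4) + (1)·(1/4) = 7/4.
The best pure response is D with expected payoff 7/4.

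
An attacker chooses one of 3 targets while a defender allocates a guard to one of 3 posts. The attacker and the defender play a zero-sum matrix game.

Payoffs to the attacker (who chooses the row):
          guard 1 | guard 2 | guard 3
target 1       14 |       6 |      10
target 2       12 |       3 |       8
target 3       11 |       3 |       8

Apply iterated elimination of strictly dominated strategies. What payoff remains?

Column guard 3 is strictly dominated by guard 2 for the defender (6<10, 3<8, 3<8); eliminate guard 3.
Row target 2 is strictly dominated by row target 1 (14>12, 6>3); eliminate target 2.
Row target 3 is strictly dominated by row target 1 (14>11, 6>3); eliminate target 3.
Column guard 1 is strictly dominated by guard 2 for the defender (6<14); eliminate guard 1.
Only (target 1, guard 2) remains, with payoff 6.

6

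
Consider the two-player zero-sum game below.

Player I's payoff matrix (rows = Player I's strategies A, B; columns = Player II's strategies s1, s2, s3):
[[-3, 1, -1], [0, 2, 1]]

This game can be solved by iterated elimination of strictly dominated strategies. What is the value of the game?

Column s3 is strictly dominated by s1 for Player II (-3<-1, 0<1); eliminate s3.
Column s2 is strictly dominated by s1 for Player II (-3<1, 0<2); eliminate s2.
Row A is strictly dominated by row B (0>-3); eliminate A.
Only (B, s1) remains, with payoff 0.

0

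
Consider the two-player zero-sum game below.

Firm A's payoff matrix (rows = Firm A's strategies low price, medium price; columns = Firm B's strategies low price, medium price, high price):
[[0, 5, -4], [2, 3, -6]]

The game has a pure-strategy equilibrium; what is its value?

Row minima: -4, -6 → Firm A's maximin is -4.
Column maxima: 2, 5, -4 → Firm B's minimax is -4.
They coincide at (low price, high price), so the value is -4.

-4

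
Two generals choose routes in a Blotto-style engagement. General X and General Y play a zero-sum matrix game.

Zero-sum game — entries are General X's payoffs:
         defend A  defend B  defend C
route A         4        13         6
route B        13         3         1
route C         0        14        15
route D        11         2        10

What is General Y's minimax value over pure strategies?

The worst case (largest entry) in each column is defend A: 13, defend B: 14, defend C: 15.
The best (smallest) of these is 13.

13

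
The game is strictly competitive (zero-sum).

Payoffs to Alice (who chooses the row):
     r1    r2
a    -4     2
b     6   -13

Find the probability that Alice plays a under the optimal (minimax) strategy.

19/25

Row minima are -4 and -13, so Alice's maximin is -4; column maxima are 6 and 2, so Bob's minimax is 2. These differ, so the equilibrium is in mixed strategies.
Let Alice play a with probability p. Bob is indifferent when −4p + 6(1−p) = 2p − 13(1−p), giving p = 19/25.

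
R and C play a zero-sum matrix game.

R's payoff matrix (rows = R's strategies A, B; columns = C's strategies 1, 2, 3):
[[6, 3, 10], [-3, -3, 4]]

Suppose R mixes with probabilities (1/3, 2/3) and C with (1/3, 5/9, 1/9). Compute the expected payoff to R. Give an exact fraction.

Against (1/3, 5/9, 1/9), each row's expected payoff is A: 43/9; B: -20/9.
Taking the (1/3, 2/3)-weighted average: (1/3)·(43/9) + (2/3)·(-20/9) = 1/9.

1/9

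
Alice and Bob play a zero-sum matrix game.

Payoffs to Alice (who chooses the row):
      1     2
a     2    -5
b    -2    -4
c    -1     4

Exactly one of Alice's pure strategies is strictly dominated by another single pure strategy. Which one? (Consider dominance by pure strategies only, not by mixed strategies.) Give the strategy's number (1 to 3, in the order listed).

Compare b with c: -1 > -2, 4 > -4.
So c strictly dominates b for Alice; b is strictly dominated.

2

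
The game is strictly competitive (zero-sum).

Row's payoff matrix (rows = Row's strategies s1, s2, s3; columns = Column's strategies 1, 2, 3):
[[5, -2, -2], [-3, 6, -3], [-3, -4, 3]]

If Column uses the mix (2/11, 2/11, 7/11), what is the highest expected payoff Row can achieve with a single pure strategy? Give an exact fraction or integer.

7/11

s1: (5)·(2/11) + (-2)·(2/11) + (-2)·(7/11) = -8/11.
s2: (-3)·(2/11) + (6)·(2/11) + (-3)·(7/11) = -15/11.
s3: (-3)·(2/11) + (-4)·(2/11) + (3)·(7/11) = 7/11.
The best pure response is s3 with expected payoff 7/11.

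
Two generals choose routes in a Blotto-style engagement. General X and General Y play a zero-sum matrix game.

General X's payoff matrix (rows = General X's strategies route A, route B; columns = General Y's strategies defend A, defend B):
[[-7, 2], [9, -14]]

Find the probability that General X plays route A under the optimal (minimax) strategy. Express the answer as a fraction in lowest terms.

23/32

Row minima are -7 and -14, so General X's maximin is -7; column maxima are 9 and 2, so General Y's minimax is 2. These differ, so the equilibrium is in mixed strategies.
Let General X play route A with probability p. General Y is indifferent when −7p + 9(1−p) = 2p − 14(1−p), giving p = 23/32.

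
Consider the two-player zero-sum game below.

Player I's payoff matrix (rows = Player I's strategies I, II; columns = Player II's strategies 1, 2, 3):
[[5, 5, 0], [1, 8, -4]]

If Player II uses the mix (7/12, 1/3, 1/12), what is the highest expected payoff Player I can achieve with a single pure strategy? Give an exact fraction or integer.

55/12

I: (5)·(7/12) + (5)·(1/3) + (0)·(1/12) = 55/12.
II: (1)·(7/12) + (8)·(1/3) + (-4)·(1/12) = 35/12.
The best pure response is I with expected payoff 55/12.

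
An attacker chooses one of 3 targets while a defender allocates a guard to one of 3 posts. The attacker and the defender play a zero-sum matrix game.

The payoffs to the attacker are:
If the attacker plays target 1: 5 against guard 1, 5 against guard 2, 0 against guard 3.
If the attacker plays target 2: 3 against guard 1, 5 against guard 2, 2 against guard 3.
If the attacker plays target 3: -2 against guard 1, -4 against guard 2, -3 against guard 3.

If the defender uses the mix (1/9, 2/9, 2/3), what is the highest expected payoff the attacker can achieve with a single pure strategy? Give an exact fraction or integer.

25/9

target 1: (5)·(1/9) + (5)·(2/9) + (0)·(2/3) = 5/3.
target 2: (3)·(1/9) + (5)·(2/9) + (2)·(2/3) = 25/9.
target 3: (-2)·(1/9) + (-4)·(2/9) + (-3)·(2/3) = -28/9.
The best pure response is target 2 with expected payoff 25/9.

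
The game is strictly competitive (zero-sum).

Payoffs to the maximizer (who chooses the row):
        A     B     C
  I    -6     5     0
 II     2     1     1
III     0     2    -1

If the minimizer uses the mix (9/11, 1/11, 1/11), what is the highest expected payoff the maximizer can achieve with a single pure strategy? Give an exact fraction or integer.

20/11

I: (-6)·(9/11) + (5)·(1/11) + (0)·(1/11) = -49/11.
II: (2)·(9/11) + (1)·(1/11) + (1)·(1/11) = 20/11.
III: (0)·(9/11) + (2)·(1/11) + (-1)·(1/11) = 1/11.
The best pure response is II with expected payoff 20/11.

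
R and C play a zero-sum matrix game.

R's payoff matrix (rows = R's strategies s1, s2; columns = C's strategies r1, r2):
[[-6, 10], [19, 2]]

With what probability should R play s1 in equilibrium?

Row minima are -6 and 2, so R's maximin is 2; column maxima are 19 and 10, so C's minimax is 10. These differ, so the equilibrium is in mixed strategies.
Let R play s1 with probability p. C is indifferent when −6p + 19(1−p) = 10p + 2(1−p), giving p = 17/33.

17/33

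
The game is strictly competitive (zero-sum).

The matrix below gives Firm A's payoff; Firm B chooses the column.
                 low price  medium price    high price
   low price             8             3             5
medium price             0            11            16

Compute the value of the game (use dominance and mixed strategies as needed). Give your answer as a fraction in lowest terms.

Column high price is strictly dominated by medium price for Firm B (it gives Firm A more in every row).
The remaining 2×2 game on (low price, medium price) × (low price, medium price) has no saddle point. Let Firm A play low price with probability p; indifference gives 8p = 3p + 11(1−p), so p = 11/16.
Similarly Firm B's optimal q on low price is 1/2, and the value is 8·(1/2) + (3)·(1/2) = 11/2.

11/2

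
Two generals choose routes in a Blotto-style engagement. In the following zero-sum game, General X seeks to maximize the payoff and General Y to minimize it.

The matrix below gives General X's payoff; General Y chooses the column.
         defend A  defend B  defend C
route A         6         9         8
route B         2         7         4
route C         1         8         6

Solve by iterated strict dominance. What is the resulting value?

Column defend B is strictly dominated by defend A for General Y (6<9, 2<7, 1<8); eliminate defend B.
Row route B is strictly dominated by row route A (6>2, 8>4); eliminate route B.
Row route C is strictly dominated by row route A (6>1, 8>6); eliminate route C.
Column defend C is strictly dominated by defend A for General Y (6<8); eliminate defend C.
Only (route A, defend A) remains, with payoff 6.

6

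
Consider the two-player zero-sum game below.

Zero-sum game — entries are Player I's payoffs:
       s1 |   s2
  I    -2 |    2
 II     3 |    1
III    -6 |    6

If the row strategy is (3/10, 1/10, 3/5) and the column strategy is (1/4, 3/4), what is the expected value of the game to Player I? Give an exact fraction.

9/4

Against (1/4, 3/4), each row's expected payoff is I: 1; II: 3/2; III: 3.
Taking the (3/10, 1/10, 3/5)-weighted average: (3/10)·(1) + (1/10)·(3/2) + (3/5)·(3) = 9/4.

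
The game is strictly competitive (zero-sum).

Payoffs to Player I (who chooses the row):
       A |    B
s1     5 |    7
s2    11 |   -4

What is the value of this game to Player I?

97/17

Row minima are 5 and -4, so Player I's maximin is 5; column maxima are 11 and 7, so Player II's minimax is 7. These differ, so the equilibrium is in mixed strategies.
Let Player I play s1 with probability p. Player II is indifferent when 5p + 11(1−p) = 7p − 4(1−p), giving p = 15/17.
Let Player II play A with probability q. Player I is indifferent when 5q + 7(1−q) = 11q − 4(1−q), giving q = 11/17.
The value is 5·(11/17) + (7)·(6/17) = 97/17.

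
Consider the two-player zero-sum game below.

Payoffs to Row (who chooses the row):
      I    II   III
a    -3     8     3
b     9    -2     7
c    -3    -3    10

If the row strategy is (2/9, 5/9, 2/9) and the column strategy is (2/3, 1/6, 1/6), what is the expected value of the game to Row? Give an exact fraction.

Against (2/3, 1/6, 1/6), each row's expected payoff is a: -1/6; b: 41/6; c: -5/6.
Taking the (2/9, 5/9, 2/9)-weighted average: (2/9)·(-1/6) + (5/9)·(41/6) + (2/9)·(-5/6) = 193/54.

193/54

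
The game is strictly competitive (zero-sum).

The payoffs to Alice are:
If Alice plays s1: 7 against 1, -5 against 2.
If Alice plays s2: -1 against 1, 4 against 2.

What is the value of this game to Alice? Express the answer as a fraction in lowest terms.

23/17

Row minima are -5 and -1, so Alice's maximin is -1; column maxima are 7 and 4, so Bob's minimax is 4. These differ, so the equilibrium is in mixed strategies.
Let Alice play s1 with probability p. Bob is indifferent when 7p − (1−p) = −5p + 4(1−p), giving p = 5/17.
Let Bob play 1 with probability q. Alice is indifferent when 7q − 5(1−q) = −q + 4(1−q), giving q = 9/17.
The value is 7·(9/17) + (-5)·(8/17) = 23/17.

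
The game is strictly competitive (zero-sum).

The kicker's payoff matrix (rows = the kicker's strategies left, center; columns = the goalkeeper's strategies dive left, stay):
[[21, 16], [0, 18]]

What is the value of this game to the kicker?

378/23

Row minima are 16 and 0, so the kicker's maximin is 16; column maxima are 21 and 18, so the goalkeeper's minimax is 18. These differ, so the equilibrium is in mixed strategies.
Let the kicker play left with probability p. The goalkeeper is indifferent when 21p = 16p + 18(1−p), giving p = 18/23.
Let the goalkeeper play dive left with probability q. The kicker is indifferent when 21q + 16(1−q) = 18(1−q), giving q = 2/23.
The value is 21·(2/23) + (16)·(21/23) = 378/23.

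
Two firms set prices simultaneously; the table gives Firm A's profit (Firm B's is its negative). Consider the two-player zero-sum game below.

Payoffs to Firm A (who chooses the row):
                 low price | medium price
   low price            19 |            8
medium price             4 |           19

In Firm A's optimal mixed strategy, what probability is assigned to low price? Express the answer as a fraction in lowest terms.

15/26

Row minima are 8 and 4, so Firm A's maximin is 8; column maxima are 19 and 19, so Firm B's minimax is 19. These differ, so the equilibrium is in mixed strategies.
Let Firm A play low price with probability p. Firm B is indifferent when 19p + 4(1−p) = 8p + 19(1−p), giving p = 15/26.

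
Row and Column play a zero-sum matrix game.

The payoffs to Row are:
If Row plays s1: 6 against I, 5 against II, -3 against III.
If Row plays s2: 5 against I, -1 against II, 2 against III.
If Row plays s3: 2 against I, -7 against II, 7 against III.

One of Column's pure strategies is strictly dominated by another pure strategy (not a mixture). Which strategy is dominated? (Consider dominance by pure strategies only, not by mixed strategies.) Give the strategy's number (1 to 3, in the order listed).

1

Column prefers columns that give Row less. Compare I with II: 5 < 6, -1 < 5, -7 < 2.
So II strictly dominates I for Column; I is strictly dominated.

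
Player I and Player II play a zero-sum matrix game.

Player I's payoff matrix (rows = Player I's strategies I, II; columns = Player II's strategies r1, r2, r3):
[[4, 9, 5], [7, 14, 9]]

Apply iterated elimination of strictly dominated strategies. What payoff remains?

Column r2 is strictly dominated by r1 for Player II (4<9, 7<14); eliminate r2.
Row I is strictly dominated by row II (7>4, 9>5); eliminate I.
Column r3 is strictly dominated by r1 for Player II (7<9); eliminate r3.
Only (II, r1) remains, with payoff 7.

7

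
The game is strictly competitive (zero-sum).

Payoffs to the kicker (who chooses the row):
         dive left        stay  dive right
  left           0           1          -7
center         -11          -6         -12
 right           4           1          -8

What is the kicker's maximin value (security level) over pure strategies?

The worst-case payoff for each row is left: -7, center: -12, right: -8.
The best of these is -7.

-7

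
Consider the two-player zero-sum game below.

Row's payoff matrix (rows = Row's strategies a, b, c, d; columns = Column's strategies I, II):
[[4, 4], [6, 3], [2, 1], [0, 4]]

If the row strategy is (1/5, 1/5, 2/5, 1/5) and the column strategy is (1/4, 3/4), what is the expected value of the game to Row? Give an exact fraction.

Against (1/4, 3/4), each row's expected payoff is a: 4; b: 15/4; c: 5/4; d: 3.
Taking the (1/5, 1/5, 2/5, 1/5)-weighted average: (1/5)·(4) + (1/5)·(15/4) + (2/5)·(5/4) + (1/5)·(3) = 53/20.

53/20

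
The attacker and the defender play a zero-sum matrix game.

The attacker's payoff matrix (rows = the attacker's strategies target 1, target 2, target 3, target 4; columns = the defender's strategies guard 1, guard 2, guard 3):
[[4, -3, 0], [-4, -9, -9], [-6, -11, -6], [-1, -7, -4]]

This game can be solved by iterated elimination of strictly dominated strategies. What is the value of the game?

Row target 4 is strictly dominated by row target 1 (4>-1, -3>-7, 0>-4); eliminate target 4.
Row target 3 is strictly dominated by row target 1 (4>-6, -3>-11, 0>-6); eliminate target 3.
Column guard 1 is strictly dominated by guard 2 for the defender (-3<4, -9<-4); eliminate guard 1.
Row target 2 is strictly dominated by row target 1 (-3>-9, 0>-9); eliminate target 2.
Column guard 3 is strictly dominated by guard 2 for the defender (-3<0); eliminate guard 3.
Only (target 1, guard 2) remains, with payoff -3.

-3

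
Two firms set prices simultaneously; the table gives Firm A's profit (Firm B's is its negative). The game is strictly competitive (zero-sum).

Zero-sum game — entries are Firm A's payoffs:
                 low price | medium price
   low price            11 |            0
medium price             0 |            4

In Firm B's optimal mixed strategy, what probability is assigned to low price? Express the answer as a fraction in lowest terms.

Row minima are 0 and 0, so Firm A's maximin is 0; column maxima are 11 and 4, so Firm B's minimax is 4. These differ, so the equilibrium is in mixed strategies.
Let Firm B play low price with probability q. Firm A is indifferent when 11q = 4(1−q), giving q = 4/15.

4/15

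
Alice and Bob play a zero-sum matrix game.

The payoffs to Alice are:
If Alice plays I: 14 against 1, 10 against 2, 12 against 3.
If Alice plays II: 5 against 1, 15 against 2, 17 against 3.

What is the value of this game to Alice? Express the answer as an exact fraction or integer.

Column 3 is strictly dominated by 2 for Bob (it gives Alice more in every row).
The remaining 2×2 game on (I, II) × (1, 2) has no saddle point. Let Alice play I with probability p; indifference gives 14p + 5(1−p) = 10p + 15(1−p), so p = 5/7.
Similarly Bob's optimal q on 1 is 5/14, and the value is 14·(5/14) + (10)·(9/14) = 80/7.

80/7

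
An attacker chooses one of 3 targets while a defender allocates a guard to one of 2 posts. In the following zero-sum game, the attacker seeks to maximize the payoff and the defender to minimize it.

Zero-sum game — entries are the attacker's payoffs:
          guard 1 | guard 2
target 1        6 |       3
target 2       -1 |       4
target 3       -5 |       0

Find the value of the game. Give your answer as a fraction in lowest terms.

Row target 3 is strictly dominated by row target 2, so the attacker never plays it.
The remaining 2×2 game on (target 1, target 2) × (guard 1, guard 2) has no saddle point. Let the attacker play target 1 with probability p; indifference gives 6p − (1−p) = 3p + 4(1−p), so p = 5/8.
Similarly the defender's optimal q on guard 1 is 1/8, and the value is 6·(1/8) + (3)·(7/8) = 27/8.

27/8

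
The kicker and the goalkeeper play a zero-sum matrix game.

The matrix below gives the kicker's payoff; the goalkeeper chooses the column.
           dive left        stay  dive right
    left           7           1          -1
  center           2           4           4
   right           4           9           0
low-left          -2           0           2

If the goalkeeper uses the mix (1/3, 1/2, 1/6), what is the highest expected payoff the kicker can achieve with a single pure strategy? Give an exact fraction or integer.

35/6

left: (7)·(1/3) + (1)·(1/2) + (-1)·(1/6) = 8/3.
center: (2)·(1/3) + (4)·(1/2) + (4)·(1/6) = 10/3.
right: (4)·(1/3) + (9)·(1/2) + (0)·(1/6) = 35/6.
low-left: (-2)·(1/3) + (0)·(1/2) + (2)·(1/6) = -1/3.
The best pure response is right with expected payoff 35/6.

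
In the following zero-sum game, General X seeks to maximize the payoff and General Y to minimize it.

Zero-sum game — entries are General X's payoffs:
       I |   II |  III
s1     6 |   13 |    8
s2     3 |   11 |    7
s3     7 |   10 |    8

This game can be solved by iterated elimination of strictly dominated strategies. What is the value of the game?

7

Row s2 is strictly dominated by row s1 (6>3, 13>11, 8>7); eliminate s2.
Column III is strictly dominated by I for General Y (6<8, 7<8); eliminate III.
Column II is strictly dominated by I for General Y (6<13, 7<10); eliminate II.
Row s1 is strictly dominated by row s3 (7>6); eliminate s1.
Only (s3, I) remains, with payoff 7.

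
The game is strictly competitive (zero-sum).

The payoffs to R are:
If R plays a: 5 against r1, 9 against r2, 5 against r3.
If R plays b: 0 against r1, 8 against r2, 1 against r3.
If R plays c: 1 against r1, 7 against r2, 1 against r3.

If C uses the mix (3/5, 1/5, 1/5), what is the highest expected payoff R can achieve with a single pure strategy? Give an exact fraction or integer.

29/5

a: (5)·(3/5) + (9)·(1/5) + (5)·(1/5) = 29/5.
b: (0)·(3/5) + (8)·(1/5) + (1)·(1/5) = 9/5.
c: (1)·(3/5) + (7)·(1/5) + (1)·(1/5) = 11/5.
The best pure response is a with expected payoff 29/5.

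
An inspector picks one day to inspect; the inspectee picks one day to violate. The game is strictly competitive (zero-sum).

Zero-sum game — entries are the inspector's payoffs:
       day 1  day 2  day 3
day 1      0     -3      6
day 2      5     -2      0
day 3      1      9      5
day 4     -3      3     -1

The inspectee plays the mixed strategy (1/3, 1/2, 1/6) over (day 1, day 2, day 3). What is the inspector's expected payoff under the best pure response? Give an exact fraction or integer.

17/3

day 1: (0)·(1/3) + (-3)·(1/2) + (6)·(1/6) = -1/2.
day 2: (5)·(1/3) + (-2)·(1/2) + (0)·(1/6) = 2/3.
day 3: (1)·(1/3) + (9)·(1/2) + (5)·(1/6) = 17/3.
day 4: (-3)·(1/3) + (3)·(1/2) + (-1)·(1/6) = 1/3.
The best pure response is day 3 with expected payoff 17/3.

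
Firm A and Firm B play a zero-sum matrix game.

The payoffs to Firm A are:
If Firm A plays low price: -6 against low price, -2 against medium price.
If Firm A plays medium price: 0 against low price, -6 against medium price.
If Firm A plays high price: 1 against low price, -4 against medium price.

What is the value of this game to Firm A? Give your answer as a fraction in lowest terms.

Row medium price is strictly dominated by row high price, so Firm A never plays it.
The remaining 2×2 game on (low price, high price) × (low price, medium price) has no saddle point. Let Firm A play low price with probability p; indifference gives −6p + (1−p) = −2p − 4(1−p), so p = 5/9.
Similarly Firm B's optimal q on low price is 2/9, and the value is -6·(2/9) + (-2)·(7/9) = -26/9.

-26/9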